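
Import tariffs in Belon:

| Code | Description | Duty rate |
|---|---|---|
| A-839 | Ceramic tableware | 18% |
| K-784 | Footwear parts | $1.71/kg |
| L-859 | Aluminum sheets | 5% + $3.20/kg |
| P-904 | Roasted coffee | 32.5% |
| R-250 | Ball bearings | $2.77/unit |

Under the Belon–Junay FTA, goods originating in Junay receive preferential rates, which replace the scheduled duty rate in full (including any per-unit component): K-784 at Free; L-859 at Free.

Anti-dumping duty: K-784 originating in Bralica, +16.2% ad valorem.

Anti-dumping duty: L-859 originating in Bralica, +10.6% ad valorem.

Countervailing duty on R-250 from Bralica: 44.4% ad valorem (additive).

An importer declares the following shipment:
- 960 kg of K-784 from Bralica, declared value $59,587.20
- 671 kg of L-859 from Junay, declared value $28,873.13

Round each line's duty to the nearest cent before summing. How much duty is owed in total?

Line 1 (K-784, Bralica, 960 kg, $59,587.20):
Base rate for K-784 is $1.71/kg.
K-784 has an FTA preferential rate, but origin Bralica is not Junay; base rate stands.
Additional duty on K-784 from Bralica: +16.2% ad valorem. Applied ad valorem rate = 16.2%.
Duty = $59,587.20 × 16.2% + 960 × $1.71 = $11,294.73.
Line 2 (L-859, Junay, 671 kg, $28,873.13):
Base rate for L-859 is 5% + $3.20/kg.
Origin Junay qualifies under the Belon–Junay agreement and L-859 is covered: preferential rate Free applies instead.
The additional-duty order on L-859 targets Bralica, not Junay; it does not apply.
Duty = $28,873.13 × 0% = $0.00.
Total = $11,294.73 + $0.00 = $11,294.73.

$11,294.73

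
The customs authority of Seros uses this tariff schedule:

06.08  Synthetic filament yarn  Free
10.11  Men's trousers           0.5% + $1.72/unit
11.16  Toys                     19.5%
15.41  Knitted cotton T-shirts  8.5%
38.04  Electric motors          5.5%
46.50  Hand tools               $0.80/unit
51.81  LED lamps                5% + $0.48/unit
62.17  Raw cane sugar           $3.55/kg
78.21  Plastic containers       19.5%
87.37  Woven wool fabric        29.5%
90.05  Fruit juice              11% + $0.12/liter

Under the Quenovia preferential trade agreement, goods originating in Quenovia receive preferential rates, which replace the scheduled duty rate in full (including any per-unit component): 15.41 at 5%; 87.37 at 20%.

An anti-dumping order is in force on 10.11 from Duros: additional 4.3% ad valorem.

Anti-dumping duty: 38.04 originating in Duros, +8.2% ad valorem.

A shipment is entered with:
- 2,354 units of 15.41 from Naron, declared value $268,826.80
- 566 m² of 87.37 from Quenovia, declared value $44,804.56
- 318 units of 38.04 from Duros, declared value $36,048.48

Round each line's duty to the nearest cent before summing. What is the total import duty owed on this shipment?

$36,749.83

Line 1 (15.41, Naron, 2,354 units, $268,826.80):
Base rate for 15.41 is 8.5%.
15.41 has an FTA preferential rate, but origin Naron is not Quenovia; base rate stands.
Duty = $268,826.80 × 8.5% = $22,850.28.
Line 2 (87.37, Quenovia, 566 m², $44,804.56):
Base rate for 87.37 is 29.5%.
Origin Quenovia qualifies under the Seros–Quenovia agreement and 87.37 is covered: preferential rate 20% applies instead.
Duty = $44,804.56 × 20% = $8,960.91.
Line 3 (38.04, Duros, 318 units, $36,048.48):
Base rate for 38.04 is 5.5%.
Additional duty on 38.04 from Duros: +8.2%. Applied ad valorem rate: 5.5% + 8.2% = 13.7%.
Duty = $36,048.48 × 13.7% = $4,938.64.
Total = $22,850.28 + $8,960.91 + $4,938.64 = $36,749.83.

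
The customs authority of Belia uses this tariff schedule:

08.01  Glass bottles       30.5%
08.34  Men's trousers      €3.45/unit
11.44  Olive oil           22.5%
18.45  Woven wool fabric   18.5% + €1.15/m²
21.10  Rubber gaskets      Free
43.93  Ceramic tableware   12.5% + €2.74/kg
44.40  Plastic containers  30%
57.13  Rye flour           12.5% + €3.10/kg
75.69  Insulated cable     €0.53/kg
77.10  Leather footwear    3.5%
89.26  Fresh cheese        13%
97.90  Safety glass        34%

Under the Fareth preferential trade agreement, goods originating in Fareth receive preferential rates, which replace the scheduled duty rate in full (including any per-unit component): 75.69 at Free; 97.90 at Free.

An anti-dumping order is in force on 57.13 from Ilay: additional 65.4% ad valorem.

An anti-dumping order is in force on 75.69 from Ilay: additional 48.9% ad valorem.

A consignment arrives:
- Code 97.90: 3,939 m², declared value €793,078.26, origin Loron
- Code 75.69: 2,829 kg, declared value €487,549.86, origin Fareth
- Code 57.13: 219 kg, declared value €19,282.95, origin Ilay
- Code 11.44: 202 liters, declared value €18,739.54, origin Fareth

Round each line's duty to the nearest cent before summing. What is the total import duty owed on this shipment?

Line 1 (97.90, Loron, 3,939 m², €793,078.26):
Base rate for 97.90 is 34%.
97.90 has an FTA preferential rate, but origin Loron is not Fareth; base rate stands.
Duty = €793,078.26 × 34% = €269,646.61.
Line 2 (75.69, Fareth, 2,829 kg, €487,549.86):
Base rate for 75.69 is €0.53/kg.
Origin Fareth qualifies under the Belia–Fareth agreement and 75.69 is covered: preferential rate Free applies instead.
The additional-duty order on 75.69 targets Ilay, not Fareth; it does not apply.
Duty = €487,549.86 × 0% = €0.00.
Line 3 (57.13, Ilay, 219 kg, €19,282.95):
Base rate for 57.13 is 12.5% + €3.10/kg.
Additional duty on 57.13 from Ilay: +65.4%. Applied ad valorem rate: 12.5% + 65.4% = 77.9%.
Duty = €19,282.95 × 77.9% + 219 × €3.10 = €15,700.32.
Line 4 (11.44, Fareth, 202 liters, €18,739.54):
Base rate for 11.44 is 22.5%.
Origin Fareth is the FTA partner but 11.44 is not on the preference list; base rate stands.
Duty = €18,739.54 × 22.5% = €4,216.40.
Total = €269,646.61 + €0.00 + €15,700.32 + €4,216.40 = €289,563.33.

€289,563.33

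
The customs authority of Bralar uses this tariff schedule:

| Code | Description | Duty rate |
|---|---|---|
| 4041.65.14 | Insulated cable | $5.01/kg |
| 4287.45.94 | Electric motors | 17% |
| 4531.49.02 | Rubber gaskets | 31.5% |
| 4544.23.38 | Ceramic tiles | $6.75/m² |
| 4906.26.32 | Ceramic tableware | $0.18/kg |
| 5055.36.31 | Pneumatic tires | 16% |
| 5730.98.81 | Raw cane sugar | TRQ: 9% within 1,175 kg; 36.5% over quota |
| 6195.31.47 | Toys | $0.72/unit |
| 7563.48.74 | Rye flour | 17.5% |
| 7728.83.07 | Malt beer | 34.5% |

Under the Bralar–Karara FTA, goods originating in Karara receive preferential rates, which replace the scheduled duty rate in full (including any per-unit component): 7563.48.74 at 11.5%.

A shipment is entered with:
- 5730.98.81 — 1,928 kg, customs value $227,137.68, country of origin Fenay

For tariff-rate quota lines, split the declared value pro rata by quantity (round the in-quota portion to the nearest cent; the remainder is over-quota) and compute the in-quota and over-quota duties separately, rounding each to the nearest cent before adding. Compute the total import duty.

Line 1 (5730.98.81, Fenay, 1,928 kg, $227,137.68):
Code 5730.98.81 is under a tariff-rate quota (threshold 1,175 kg). In-quota: 1,175 kg at 9%; over-quota: 753 kg at 36.5%.
Pro-rata value split: in-quota = $227,137.68 × 1,175/1,928 = $138,426.75; over-quota = $227,137.68 − $138,426.75 = $88,710.93.
In-quota duty = $138,426.75 × 9% = $12,458.41. Over-quota duty = $88,710.93 × 36.5% = $32,379.49.
Line duty = $12,458.41 + $32,379.49 = $44,837.90.

$44,837.90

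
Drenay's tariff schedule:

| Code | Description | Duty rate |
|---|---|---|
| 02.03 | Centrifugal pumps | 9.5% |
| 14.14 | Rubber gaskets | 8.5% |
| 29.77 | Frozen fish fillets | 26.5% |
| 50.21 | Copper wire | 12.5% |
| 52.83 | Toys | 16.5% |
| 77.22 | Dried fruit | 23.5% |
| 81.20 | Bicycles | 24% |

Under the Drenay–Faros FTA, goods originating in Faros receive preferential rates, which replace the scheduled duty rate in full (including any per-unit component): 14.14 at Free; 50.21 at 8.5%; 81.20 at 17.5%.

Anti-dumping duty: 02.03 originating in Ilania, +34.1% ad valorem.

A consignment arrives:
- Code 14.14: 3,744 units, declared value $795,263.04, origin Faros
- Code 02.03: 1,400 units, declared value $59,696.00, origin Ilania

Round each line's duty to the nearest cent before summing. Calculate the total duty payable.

$26,027.46

Line 1 (14.14, Faros, 3,744 units, $795,263.04):
Base rate for 14.14 is 8.5%.
Origin Faros qualifies under the Drenay–Faros agreement and 14.14 is covered: preferential rate Free applies instead.
Duty = $795,263.04 × 0% = $0.00.
Line 2 (02.03, Ilania, 1,400 units, $59,696.00):
Base rate for 02.03 is 9.5%.
Additional duty on 02.03 from Ilania: +34.1%. Applied ad valorem rate: 9.5% + 34.1% = 43.6%.
Duty = $59,696.00 × 43.6% = $26,027.46.
Total = $0.00 + $26,027.46 = $26,027.46.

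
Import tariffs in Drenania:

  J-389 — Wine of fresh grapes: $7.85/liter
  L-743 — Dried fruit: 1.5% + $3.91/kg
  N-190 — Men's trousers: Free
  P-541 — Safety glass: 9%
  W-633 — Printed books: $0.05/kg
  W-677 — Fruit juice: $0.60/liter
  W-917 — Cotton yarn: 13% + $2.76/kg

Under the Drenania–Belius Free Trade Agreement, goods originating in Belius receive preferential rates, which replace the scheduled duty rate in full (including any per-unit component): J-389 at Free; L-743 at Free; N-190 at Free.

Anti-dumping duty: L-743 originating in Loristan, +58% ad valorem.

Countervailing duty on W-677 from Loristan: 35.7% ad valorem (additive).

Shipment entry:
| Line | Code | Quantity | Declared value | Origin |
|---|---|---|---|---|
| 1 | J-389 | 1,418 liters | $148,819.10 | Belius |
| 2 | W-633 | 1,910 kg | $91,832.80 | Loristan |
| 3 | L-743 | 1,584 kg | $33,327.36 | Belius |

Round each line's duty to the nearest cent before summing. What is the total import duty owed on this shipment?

Line 1 (J-389, Belius, 1,418 liters, $148,819.10):
Base rate for J-389 is $7.85/liter.
Origin Belius qualifies under the Drenania–Belius agreement and J-389 is covered: preferential rate Free applies instead.
Duty = $148,819.10 × 0% = $0.00.
Line 2 (W-633, Loristan, 1,910 kg, $91,832.80):
Base rate for W-633 is $0.05/kg.
Duty = 1,910 × $0.05 = $95.50.
Line 3 (L-743, Belius, 1,584 kg, $33,327.36):
Base rate for L-743 is 1.5% + $3.91/kg.
Origin Belius qualifies under the Drenania–Belius agreement and L-743 is covered: preferential rate Free applies instead.
The additional-duty order on L-743 targets Loristan, not Belius; it does not apply.
Duty = $33,327.36 × 0% = $0.00.
Total = $0.00 + $95.50 + $0.00 = $95.50.

$95.50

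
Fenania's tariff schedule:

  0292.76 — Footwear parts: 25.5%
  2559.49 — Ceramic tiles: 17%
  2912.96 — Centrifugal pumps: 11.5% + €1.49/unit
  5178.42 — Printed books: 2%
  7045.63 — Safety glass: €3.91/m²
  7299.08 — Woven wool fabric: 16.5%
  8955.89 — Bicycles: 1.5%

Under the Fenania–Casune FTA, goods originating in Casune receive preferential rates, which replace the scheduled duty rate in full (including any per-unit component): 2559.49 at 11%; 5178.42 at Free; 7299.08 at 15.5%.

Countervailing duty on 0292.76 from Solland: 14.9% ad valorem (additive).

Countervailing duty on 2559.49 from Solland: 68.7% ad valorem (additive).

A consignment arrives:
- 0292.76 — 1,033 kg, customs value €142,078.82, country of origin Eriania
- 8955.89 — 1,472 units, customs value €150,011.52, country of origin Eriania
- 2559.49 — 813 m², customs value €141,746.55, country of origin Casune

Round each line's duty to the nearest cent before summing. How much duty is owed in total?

Line 1 (0292.76, Eriania, 1,033 kg, €142,078.82):
Base rate for 0292.76 is 25.5%.
The additional-duty order on 0292.76 targets Solland, not Eriania; it does not apply.
Duty = €142,078.82 × 25.5% = €36,230.10.
Line 2 (8955.89, Eriania, 1,472 units, €150,011.52):
Base rate for 8955.89 is 1.5%.
Duty = €150,011.52 × 1.5% = €2,250.17.
Line 3 (2559.49, Casune, 813 m², €141,746.55):
Base rate for 2559.49 is 17%.
Origin Casune qualifies under the Fenania–Casune agreement and 2559.49 is covered: preferential rate 11% applies instead.
The additional-duty order on 2559.49 targets Solland, not Casune; it does not apply.
Duty = €141,746.55 × 11% = €15,592.12.
Total = €36,230.10 + €2,250.17 + €15,592.12 = €54,072.39.

€54,072.39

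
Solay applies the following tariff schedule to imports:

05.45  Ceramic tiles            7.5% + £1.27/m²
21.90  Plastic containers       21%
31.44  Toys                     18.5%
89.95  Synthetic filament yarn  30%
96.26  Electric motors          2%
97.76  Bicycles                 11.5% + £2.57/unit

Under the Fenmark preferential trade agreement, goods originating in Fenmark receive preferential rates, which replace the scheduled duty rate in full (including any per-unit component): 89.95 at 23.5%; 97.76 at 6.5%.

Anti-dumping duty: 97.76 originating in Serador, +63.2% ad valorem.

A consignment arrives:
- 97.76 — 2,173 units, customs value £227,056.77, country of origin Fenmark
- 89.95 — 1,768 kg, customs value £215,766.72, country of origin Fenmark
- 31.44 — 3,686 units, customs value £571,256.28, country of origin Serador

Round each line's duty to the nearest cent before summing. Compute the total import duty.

£171,146.28

Line 1 (97.76, Fenmark, 2,173 units, £227,056.77):
Base rate for 97.76 is 11.5% + £2.57/unit.
Origin Fenmark qualifies under the Solay–Fenmark agreement and 97.76 is covered: preferential rate 6.5% applies instead.
The additional-duty order on 97.76 targets Serador, not Fenmark; it does not apply.
Duty = £227,056.77 × 6.5% = £14,758.69.
Line 2 (89.95, Fenmark, 1,768 kg, £215,766.72):
Base rate for 89.95 is 30%.
Origin Fenmark qualifies under the Solay–Fenmark agreement and 89.95 is covered: preferential rate 23.5% applies instead.
Duty = £215,766.72 × 23.5% = £50,705.18.
Line 3 (31.44, Serador, 3,686 units, £571,256.28):
Base rate for 31.44 is 18.5%.
Duty = £571,256.28 × 18.5% = £105,682.41.
Total = £14,758.69 + £50,705.18 + £105,682.41 = £171,146.28.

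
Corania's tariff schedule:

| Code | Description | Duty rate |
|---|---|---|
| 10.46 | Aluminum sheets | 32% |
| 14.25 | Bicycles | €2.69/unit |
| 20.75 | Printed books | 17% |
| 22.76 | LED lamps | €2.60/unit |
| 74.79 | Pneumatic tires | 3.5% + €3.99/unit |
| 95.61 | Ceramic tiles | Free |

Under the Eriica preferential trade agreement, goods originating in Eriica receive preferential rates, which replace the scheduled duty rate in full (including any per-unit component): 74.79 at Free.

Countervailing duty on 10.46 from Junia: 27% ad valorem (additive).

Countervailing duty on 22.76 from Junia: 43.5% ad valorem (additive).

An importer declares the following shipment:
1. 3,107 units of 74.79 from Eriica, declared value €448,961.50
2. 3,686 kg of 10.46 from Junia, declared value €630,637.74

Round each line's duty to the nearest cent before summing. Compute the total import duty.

Line 1 (74.79, Eriica, 3,107 units, €448,961.50):
Base rate for 74.79 is 3.5% + €3.99/unit.
Origin Eriica qualifies under the Corania–Eriica agreement and 74.79 is covered: preferential rate Free applies instead.
Duty = €448,961.50 × 0% = €0.00.
Line 2 (10.46, Junia, 3,686 kg, €630,637.74):
Base rate for 10.46 is 32%.
Additional duty on 10.46 from Junia: +27%. Applied ad valorem rate: 32% + 27% = 59%.
Duty = €630,637.74 × 59% = €372,076.27.
Total = €0.00 + €372,076.27 = €372,076.27.

€372,076.27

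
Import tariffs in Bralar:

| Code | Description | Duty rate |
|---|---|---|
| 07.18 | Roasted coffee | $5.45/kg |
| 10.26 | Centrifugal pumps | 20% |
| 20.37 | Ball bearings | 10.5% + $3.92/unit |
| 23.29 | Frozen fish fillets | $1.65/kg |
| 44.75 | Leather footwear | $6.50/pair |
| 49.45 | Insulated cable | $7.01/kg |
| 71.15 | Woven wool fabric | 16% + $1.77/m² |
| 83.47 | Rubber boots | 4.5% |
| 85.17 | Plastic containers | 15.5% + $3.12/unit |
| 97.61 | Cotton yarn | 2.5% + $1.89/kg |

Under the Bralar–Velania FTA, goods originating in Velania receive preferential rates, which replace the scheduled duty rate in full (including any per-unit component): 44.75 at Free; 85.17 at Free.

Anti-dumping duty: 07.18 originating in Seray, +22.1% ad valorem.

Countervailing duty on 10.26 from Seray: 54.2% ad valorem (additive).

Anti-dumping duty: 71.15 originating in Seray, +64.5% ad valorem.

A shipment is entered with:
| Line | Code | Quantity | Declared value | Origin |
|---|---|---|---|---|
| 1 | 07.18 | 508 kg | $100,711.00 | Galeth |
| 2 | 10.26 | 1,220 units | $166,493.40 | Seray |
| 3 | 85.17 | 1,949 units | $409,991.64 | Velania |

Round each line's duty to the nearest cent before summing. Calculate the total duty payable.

$126,306.70

Line 1 (07.18, Galeth, 508 kg, $100,711.00):
Base rate for 07.18 is $5.45/kg.
The additional-duty order on 07.18 targets Seray, not Galeth; it does not apply.
Duty = 508 × $5.45 = $2,768.60.
Line 2 (10.26, Seray, 1,220 units, $166,493.40):
Base rate for 10.26 is 20%.
Additional duty on 10.26 from Seray: +54.2%. Applied ad valorem rate: 20% + 54.2% = 74.2%.
Duty = $166,493.40 × 74.2% = $123,538.10.
Line 3 (85.17, Velania, 1,949 units, $409,991.64):
Base rate for 85.17 is 15.5% + $3.12/unit.
Origin Velania qualifies under the Bralar–Velania agreement and 85.17 is covered: preferential rate Free applies instead.
Duty = $409,991.64 × 0% = $0.00.
Total = $2,768.60 + $123,538.10 + $0.00 = $126,306.70.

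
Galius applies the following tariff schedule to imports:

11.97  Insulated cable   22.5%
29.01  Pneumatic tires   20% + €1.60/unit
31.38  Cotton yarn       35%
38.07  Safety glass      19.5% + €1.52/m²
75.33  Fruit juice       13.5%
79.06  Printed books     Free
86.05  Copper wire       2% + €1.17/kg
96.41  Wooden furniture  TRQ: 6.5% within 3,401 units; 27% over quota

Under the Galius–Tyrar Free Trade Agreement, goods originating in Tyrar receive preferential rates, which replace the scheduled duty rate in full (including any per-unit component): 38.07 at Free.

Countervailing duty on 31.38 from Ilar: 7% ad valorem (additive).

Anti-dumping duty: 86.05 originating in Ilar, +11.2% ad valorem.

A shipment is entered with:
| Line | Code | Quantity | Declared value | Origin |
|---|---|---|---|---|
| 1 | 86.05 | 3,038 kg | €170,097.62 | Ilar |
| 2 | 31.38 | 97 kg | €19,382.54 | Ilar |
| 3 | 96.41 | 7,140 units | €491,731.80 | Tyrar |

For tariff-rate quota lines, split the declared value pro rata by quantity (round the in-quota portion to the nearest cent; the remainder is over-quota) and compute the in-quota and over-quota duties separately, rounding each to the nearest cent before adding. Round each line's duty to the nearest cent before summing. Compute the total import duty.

Line 1 (86.05, Ilar, 3,038 kg, €170,097.62):
Base rate for 86.05 is 2% + €1.17/kg.
Additional duty on 86.05 from Ilar: +11.2%. Applied ad valorem rate: 2% + 11.2% = 13.2%.
Duty = €170,097.62 × 13.2% + 3,038 × €1.17 = €26,007.35.
Line 2 (31.38, Ilar, 97 kg, €19,382.54):
Base rate for 31.38 is 35%.
Additional duty on 31.38 from Ilar: +7%. Applied ad valorem rate: 35% + 7% = 42%.
Duty = €19,382.54 × 42% = €8,140.67.
Line 3 (96.41, Tyrar, 7,140 units, €491,731.80):
Code 96.41 is under a tariff-rate quota (threshold 3,401 units). In-quota: 3,401 units at 6.5%; over-quota: 3,739 units at 27%.
Pro-rata value split: in-quota = €491,731.80 × 3,401/7,140 = €234,226.87; over-quota = €491,731.80 − €234,226.87 = €257,504.93.
In-quota duty = €234,226.87 × 6.5% = €15,224.75. Over-quota duty = €257,504.93 × 27% = €69,526.33.
Line duty = €15,224.75 + €69,526.33 = €84,751.08.
Total = €26,007.35 + €8,140.67 + €84,751.08 = €118,899.10.

€118,899.10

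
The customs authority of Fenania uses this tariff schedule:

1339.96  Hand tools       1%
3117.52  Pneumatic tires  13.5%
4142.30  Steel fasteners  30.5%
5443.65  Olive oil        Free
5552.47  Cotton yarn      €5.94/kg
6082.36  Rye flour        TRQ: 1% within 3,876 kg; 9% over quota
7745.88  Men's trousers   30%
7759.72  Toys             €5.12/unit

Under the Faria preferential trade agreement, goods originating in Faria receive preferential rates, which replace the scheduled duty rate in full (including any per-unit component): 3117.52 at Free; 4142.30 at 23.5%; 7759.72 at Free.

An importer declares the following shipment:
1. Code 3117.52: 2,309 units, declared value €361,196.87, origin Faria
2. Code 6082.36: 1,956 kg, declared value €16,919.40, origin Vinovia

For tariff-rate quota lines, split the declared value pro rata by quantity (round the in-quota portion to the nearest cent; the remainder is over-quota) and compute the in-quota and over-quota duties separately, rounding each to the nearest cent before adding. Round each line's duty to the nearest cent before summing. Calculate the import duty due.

Line 1 (3117.52, Faria, 2,309 units, €361,196.87):
Base rate for 3117.52 is 13.5%.
Origin Faria qualifies under the Fenania–Faria agreement and 3117.52 is covered: preferential rate Free applies instead.
Duty = €361,196.87 × 0% = €0.00.
Line 2 (6082.36, Vinovia, 1,956 kg, €16,919.40):
Code 6082.36 is under a tariff-rate quota (threshold 3,876 kg). Quantity 1,956 kg is within the quota, so the in-quota rate 1% applies to the full value.
Duty = €16,919.40 × 1% = €169.19.
Total = €0.00 + €169.19 = €169.19.

€169.19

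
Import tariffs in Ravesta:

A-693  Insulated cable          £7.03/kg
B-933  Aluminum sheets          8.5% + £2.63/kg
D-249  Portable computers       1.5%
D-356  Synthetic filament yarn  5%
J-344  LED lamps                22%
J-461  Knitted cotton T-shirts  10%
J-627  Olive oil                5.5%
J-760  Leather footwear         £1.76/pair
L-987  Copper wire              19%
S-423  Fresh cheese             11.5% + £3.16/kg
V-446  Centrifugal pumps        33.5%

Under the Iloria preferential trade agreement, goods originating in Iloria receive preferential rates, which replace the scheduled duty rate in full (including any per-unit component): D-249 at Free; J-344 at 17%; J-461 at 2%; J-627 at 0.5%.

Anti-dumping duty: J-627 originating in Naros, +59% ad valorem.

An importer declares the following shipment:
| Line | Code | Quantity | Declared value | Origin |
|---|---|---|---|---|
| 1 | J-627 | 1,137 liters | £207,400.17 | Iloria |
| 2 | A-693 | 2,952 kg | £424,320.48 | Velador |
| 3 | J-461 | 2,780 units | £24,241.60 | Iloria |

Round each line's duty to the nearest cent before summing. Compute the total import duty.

Line 1 (J-627, Iloria, 1,137 liters, £207,400.17):
Base rate for J-627 is 5.5%.
Origin Iloria qualifies under the Ravesta–Iloria agreement and J-627 is covered: preferential rate 0.5% applies instead.
The additional-duty order on J-627 targets Naros, not Iloria; it does not apply.
Duty = £207,400.17 × 0.5% = £1,037.00.
Line 2 (A-693, Velador, 2,952 kg, £424,320.48):
Base rate for A-693 is £7.03/kg.
Duty = 2,952 × £7.03 = £20,752.56.
Line 3 (J-461, Iloria, 2,780 units, £24,241.60):
Base rate for J-461 is 10%.
Origin Iloria qualifies under the Ravesta–Iloria agreement and J-461 is covered: preferential rate 2% applies instead.
Duty = £24,241.60 × 2% = £484.83.
Total = £1,037.00 + £20,752.56 + £484.83 = £22,274.39.

£22,274.39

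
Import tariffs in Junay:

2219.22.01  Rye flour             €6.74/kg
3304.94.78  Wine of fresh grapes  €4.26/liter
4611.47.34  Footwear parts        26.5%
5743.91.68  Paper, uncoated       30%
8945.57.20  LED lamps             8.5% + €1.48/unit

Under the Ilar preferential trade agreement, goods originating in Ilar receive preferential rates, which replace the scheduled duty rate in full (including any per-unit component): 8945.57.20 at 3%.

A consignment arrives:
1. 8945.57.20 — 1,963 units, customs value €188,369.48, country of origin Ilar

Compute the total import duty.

Line 1 (8945.57.20, Ilar, 1,963 units, €188,369.48):
Base rate for 8945.57.20 is 8.5% + €1.48/unit.
Origin Ilar qualifies under the Junay–Ilar agreement and 8945.57.20 is covered: preferential rate 3% applies instead.
Duty = €188,369.48 × 3% = €5,651.08.

€5,651.08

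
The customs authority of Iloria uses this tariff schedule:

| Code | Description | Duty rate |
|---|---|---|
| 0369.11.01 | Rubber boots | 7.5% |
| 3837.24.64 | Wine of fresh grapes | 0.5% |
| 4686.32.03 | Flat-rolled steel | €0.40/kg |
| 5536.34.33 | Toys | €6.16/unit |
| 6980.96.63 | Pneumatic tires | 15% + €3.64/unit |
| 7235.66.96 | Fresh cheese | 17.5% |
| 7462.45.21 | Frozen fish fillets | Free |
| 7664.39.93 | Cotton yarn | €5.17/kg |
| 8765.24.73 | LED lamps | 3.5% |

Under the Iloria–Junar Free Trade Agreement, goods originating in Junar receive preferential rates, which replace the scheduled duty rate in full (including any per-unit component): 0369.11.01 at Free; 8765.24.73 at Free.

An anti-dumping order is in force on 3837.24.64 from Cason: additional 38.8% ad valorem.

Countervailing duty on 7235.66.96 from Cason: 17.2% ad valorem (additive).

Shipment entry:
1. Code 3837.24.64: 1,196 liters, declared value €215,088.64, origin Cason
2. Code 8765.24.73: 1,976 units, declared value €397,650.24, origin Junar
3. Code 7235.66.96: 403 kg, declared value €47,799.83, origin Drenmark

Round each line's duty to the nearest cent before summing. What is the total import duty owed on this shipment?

Line 1 (3837.24.64, Cason, 1,196 liters, €215,088.64):
Base rate for 3837.24.64 is 0.5%.
Additional duty on 3837.24.64 from Cason: +38.8%. Applied ad valorem rate: 0.5% + 38.8% = 39.3%.
Duty = €215,088.64 × 39.3% = €84,529.84.
Line 2 (8765.24.73, Junar, 1,976 units, €397,650.24):
Base rate for 8765.24.73 is 3.5%.
Origin Junar qualifies under the Iloria–Junar agreement and 8765.24.73 is covered: preferential rate Free applies instead.
Duty = €397,650.24 × 0% = €0.00.
Line 3 (7235.66.96, Drenmark, 403 kg, €47,799.83):
Base rate for 7235.66.96 is 17.5%.
The additional-duty order on 7235.66.96 targets Cason, not Drenmark; it does not apply.
Duty = €47,799.83 × 17.5% = €8,364.97.
Total = €84,529.84 + €0.00 + €8,364.97 = €92,894.81.

€92,894.81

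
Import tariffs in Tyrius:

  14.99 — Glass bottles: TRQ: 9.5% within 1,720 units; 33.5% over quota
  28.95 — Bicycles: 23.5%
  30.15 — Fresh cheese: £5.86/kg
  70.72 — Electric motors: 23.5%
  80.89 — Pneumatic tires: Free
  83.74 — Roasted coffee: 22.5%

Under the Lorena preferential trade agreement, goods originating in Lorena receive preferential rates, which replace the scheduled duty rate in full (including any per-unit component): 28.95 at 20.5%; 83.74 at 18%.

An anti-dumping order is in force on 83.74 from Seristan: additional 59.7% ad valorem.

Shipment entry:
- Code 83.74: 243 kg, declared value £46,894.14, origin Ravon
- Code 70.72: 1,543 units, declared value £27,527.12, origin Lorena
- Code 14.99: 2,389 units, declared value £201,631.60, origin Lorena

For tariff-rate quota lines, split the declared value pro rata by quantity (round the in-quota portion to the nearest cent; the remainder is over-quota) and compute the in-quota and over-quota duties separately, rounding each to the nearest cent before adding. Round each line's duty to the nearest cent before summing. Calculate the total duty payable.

£49,726.32

Line 1 (83.74, Ravon, 243 kg, £46,894.14):
Base rate for 83.74 is 22.5%.
83.74 has an FTA preferential rate, but origin Ravon is not Lorena; base rate stands.
The additional-duty order on 83.74 targets Seristan, not Ravon; it does not apply.
Duty = £46,894.14 × 22.5% = £10,551.18.
Line 2 (70.72, Lorena, 1,543 units, £27,527.12):
Base rate for 70.72 is 23.5%.
Origin Lorena is the FTA partner but 70.72 is not on the preference list; base rate stands.
Duty = £27,527.12 × 23.5% = £6,468.87.
Line 3 (14.99, Lorena, 2,389 units, £201,631.60):
Code 14.99 is under a tariff-rate quota (threshold 1,720 units). In-quota: 1,720 units at 9.5%; over-quota: 669 units at 33.5%.
Pro-rata value split: in-quota = £201,631.60 × 1,720/2,389 = £145,168.00; over-quota = £201,631.60 − £145,168.00 = £56,463.60.
In-quota duty = £145,168.00 × 9.5% = £13,790.96. Over-quota duty = £56,463.60 × 33.5% = £18,915.31.
Line duty = £13,790.96 + £18,915.31 = £32,706.27.
Total = £10,551.18 + £6,468.87 + £32,706.27 = £49,726.32.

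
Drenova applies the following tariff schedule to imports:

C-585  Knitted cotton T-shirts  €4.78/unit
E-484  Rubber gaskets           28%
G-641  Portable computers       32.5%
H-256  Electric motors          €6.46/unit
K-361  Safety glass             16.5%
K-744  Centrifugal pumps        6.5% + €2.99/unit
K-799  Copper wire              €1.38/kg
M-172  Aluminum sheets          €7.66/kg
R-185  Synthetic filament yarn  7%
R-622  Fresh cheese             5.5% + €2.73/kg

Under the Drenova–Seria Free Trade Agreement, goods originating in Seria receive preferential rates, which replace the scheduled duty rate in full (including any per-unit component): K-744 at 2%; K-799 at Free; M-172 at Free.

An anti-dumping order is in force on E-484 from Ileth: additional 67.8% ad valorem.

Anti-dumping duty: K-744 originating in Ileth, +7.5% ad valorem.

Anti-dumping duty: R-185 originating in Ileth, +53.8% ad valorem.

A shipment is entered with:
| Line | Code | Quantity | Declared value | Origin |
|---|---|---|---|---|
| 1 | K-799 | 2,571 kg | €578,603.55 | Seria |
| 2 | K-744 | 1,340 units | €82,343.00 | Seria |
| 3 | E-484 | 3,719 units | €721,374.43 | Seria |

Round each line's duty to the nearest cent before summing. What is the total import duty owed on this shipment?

€203,631.70

Line 1 (K-799, Seria, 2,571 kg, €578,603.55):
Base rate for K-799 is €1.38/kg.
Origin Seria qualifies under the Drenova–Seria agreement and K-799 is covered: preferential rate Free applies instead.
Duty = €578,603.55 × 0% = €0.00.
Line 2 (K-744, Seria, 1,340 units, €82,343.00):
Base rate for K-744 is 6.5% + €2.99/unit.
Origin Seria qualifies under the Drenova–Seria agreement and K-744 is covered: preferential rate 2% applies instead.
The additional-duty order on K-744 targets Ileth, not Seria; it does not apply.
Duty = €82,343.00 × 2% = €1,646.86.
Line 3 (E-484, Seria, 3,719 units, €721,374.43):
Base rate for E-484 is 28%.
Origin Seria is the FTA partner but E-484 is not on the preference list; base rate stands.
The additional-duty order on E-484 targets Ileth, not Seria; it does not apply.
Duty = €721,374.43 × 28% = €201,984.84.
Total = €0.00 + €1,646.86 + €201,984.84 = €203,631.70.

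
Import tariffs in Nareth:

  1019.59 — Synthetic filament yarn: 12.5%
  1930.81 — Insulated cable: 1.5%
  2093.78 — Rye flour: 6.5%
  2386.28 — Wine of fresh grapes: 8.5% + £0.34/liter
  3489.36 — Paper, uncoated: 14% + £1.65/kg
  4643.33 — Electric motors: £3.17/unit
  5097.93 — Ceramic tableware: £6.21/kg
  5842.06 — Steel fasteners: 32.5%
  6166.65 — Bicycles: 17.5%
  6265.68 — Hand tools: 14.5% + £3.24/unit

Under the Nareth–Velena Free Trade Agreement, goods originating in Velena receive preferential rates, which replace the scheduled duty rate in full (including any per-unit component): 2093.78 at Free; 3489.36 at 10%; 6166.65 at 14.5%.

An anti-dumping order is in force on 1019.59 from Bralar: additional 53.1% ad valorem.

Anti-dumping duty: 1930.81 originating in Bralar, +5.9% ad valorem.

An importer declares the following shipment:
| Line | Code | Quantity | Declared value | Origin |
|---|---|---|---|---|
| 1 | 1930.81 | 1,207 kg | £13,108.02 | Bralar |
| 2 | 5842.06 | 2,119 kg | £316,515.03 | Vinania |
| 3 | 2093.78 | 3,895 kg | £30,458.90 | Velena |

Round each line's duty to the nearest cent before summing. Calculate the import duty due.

£103,837.37

Line 1 (1930.81, Bralar, 1,207 kg, £13,108.02):
Base rate for 1930.81 is 1.5%.
Additional duty on 1930.81 from Bralar: +5.9%. Applied ad valorem rate: 1.5% + 5.9% = 7.4%.
Duty = £13,108.02 × 7.4% = £969.99.
Line 2 (5842.06, Vinania, 2,119 kg, £316,515.03):
Base rate for 5842.06 is 32.5%.
Duty = £316,515.03 × 32.5% = £102,867.38.
Line 3 (2093.78, Velena, 3,895 kg, £30,458.90):
Base rate for 2093.78 is 6.5%.
Origin Velena qualifies under the Nareth–Velena agreement and 2093.78 is covered: preferential rate Free applies instead.
Duty = £30,458.90 × 0% = £0.00.
Total = £969.99 + £102,867.38 + £0.00 = £103,837.37.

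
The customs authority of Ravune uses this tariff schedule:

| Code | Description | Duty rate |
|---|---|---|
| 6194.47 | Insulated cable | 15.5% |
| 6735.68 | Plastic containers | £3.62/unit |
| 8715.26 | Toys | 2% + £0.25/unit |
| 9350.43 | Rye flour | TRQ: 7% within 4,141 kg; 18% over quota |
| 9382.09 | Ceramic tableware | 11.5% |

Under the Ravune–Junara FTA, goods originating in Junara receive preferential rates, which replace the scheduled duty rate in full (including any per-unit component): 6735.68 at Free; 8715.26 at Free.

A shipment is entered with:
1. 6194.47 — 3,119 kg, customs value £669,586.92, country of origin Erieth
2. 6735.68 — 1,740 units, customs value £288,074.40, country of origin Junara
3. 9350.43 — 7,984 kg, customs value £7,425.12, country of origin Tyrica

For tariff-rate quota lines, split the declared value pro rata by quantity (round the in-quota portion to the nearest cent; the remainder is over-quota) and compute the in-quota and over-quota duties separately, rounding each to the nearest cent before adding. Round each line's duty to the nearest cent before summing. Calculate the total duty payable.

Line 1 (6194.47, Erieth, 3,119 kg, £669,586.92):
Base rate for 6194.47 is 15.5%.
Duty = £669,586.92 × 15.5% = £103,785.97.
Line 2 (6735.68, Junara, 1,740 units, £288,074.40):
Base rate for 6735.68 is £3.62/unit.
Origin Junara qualifies under the Ravune–Junara agreement and 6735.68 is covered: preferential rate Free applies instead.
Duty = £288,074.40 × 0% = £0.00.
Line 3 (9350.43, Tyrica, 7,984 kg, £7,425.12):
Code 9350.43 is under a tariff-rate quota (threshold 4,141 kg). In-quota: 4,141 kg at 7%; over-quota: 3,843 kg at 18%.
Pro-rata value split: in-quota = £7,425.12 × 4,141/7,984 = £3,851.13; over-quota = £7,425.12 − £3,851.13 = £3,573.99.
In-quota duty = £3,851.13 × 7% = £269.58. Over-quota duty = £3,573.99 × 18% = £643.32.
Line duty = £269.58 + £643.32 = £912.90.
Total = £103,785.97 + £0.00 + £912.90 = £104,698.87.

£104,698.87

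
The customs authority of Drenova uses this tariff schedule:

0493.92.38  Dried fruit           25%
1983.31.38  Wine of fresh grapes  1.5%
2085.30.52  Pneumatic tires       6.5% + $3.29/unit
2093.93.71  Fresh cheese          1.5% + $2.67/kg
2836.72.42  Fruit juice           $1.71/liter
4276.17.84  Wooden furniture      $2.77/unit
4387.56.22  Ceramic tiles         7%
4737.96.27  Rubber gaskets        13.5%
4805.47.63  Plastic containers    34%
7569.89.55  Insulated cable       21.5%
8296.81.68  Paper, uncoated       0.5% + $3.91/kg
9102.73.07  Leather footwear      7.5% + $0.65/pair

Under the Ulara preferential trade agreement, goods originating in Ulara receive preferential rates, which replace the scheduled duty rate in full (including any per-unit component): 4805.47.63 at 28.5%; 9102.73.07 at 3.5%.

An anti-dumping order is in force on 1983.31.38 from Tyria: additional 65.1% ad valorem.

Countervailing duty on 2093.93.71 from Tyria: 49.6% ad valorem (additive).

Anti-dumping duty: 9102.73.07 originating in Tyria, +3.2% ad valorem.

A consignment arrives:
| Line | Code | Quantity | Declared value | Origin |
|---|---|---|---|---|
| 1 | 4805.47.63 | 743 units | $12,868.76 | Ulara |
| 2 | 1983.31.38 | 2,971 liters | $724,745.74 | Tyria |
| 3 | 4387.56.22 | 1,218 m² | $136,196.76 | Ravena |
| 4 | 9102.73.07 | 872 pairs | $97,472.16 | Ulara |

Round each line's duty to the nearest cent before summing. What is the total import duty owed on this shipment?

Line 1 (4805.47.63, Ulara, 743 units, $12,868.76):
Base rate for 4805.47.63 is 34%.
Origin Ulara qualifies under the Drenova–Ulara agreement and 4805.47.63 is covered: preferential rate 28.5% applies instead.
Duty = $12,868.76 × 28.5% = $3,667.60.
Line 2 (1983.31.38, Tyria, 2,971 liters, $724,745.74):
Base rate for 1983.31.38 is 1.5%.
Additional duty on 1983.31.38 from Tyria: +65.1%. Applied ad valorem rate: 1.5% + 65.1% = 66.6%.
Duty = $724,745.74 × 66.6% = $482,680.66.
Line 3 (4387.56.22, Ravena, 1,218 m², $136,196.76):
Base rate for 4387.56.22 is 7%.
Duty = $136,196.76 × 7% = $9,533.77.
Line 4 (9102.73.07, Ulara, 872 pairs, $97,472.16):
Base rate for 9102.73.07 is 7.5% + $0.65/pair.
Origin Ulara qualifies under the Drenova–Ulara agreement and 9102.73.07 is covered: preferential rate 3.5% applies instead.
The additional-duty order on 9102.73.07 targets Tyria, not Ulara; it does not apply.
Duty = $97,472.16 × 3.5% = $3,411.53.
Total = $3,667.60 + $482,680.66 + $9,533.77 + $3,411.53 = $499,293.56.

$499,293.56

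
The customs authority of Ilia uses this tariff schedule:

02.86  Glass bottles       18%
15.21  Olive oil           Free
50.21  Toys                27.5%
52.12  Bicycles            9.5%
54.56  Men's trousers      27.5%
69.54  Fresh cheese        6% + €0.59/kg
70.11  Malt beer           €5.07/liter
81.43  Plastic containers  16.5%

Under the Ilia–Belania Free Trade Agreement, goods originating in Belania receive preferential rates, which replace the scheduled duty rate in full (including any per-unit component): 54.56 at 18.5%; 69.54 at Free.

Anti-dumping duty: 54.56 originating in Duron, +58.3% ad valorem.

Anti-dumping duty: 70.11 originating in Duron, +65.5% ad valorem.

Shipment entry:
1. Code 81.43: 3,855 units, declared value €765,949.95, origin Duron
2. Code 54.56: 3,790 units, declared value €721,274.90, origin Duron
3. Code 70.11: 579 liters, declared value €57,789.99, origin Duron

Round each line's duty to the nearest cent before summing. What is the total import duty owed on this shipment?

€786,023.57

Line 1 (81.43, Duron, 3,855 units, €765,949.95):
Base rate for 81.43 is 16.5%.
Duty = €765,949.95 × 16.5% = €126,381.74.
Line 2 (54.56, Duron, 3,790 units, €721,274.90):
Base rate for 54.56 is 27.5%.
54.56 has an FTA preferential rate, but origin Duron is not Belania; base rate stands.
Additional duty on 54.56 from Duron: +58.3%. Applied ad valorem rate: 27.5% + 58.3% = 85.8%.
Duty = €721,274.90 × 85.8% = €618,853.86.
Line 3 (70.11, Duron, 579 liters, €57,789.99):
Base rate for 70.11 is €5.07/liter.
Additional duty on 70.11 from Duron: +65.5% ad valorem. Applied ad valorem rate = 65.5%.
Duty = €57,789.99 × 65.5% + 579 × €5.07 = €40,787.97.
Total = €126,381.74 + €618,853.86 + €40,787.97 = €786,023.57.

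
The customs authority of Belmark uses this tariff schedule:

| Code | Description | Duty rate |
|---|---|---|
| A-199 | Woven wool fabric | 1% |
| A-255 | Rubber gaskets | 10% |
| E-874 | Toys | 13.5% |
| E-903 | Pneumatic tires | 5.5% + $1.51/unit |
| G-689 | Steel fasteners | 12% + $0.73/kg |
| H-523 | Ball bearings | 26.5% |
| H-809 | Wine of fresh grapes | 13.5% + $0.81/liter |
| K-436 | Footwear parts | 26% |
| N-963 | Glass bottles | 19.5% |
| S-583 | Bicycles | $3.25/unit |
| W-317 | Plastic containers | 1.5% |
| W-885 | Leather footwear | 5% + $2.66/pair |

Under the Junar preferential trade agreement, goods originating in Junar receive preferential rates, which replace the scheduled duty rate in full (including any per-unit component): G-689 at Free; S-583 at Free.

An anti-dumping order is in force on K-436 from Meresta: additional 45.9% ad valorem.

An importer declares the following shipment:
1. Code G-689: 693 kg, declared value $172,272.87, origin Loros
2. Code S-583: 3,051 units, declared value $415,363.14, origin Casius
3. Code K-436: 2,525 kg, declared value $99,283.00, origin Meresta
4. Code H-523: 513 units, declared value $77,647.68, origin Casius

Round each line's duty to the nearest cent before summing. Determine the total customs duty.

Line 1 (G-689, Loros, 693 kg, $172,272.87):
Base rate for G-689 is 12% + $0.73/kg.
G-689 has an FTA preferential rate, but origin Loros is not Junar; base rate stands.
Duty = $172,272.87 × 12% + 693 × $0.73 = $21,178.63.
Line 2 (S-583, Casius, 3,051 units, $415,363.14):
Base rate for S-583 is $3.25/unit.
S-583 has an FTA preferential rate, but origin Casius is not Junar; base rate stands.
Duty = 3,051 × $3.25 = $9,915.75.
Line 3 (K-436, Meresta, 2,525 kg, $99,283.00):
Base rate for K-436 is 26%.
Additional duty on K-436 from Meresta: +45.9%. Applied ad valorem rate: 26% + 45.9% = 71.9%.
Duty = $99,283.00 × 71.9% = $71,384.48.
Line 4 (H-523, Casius, 513 units, $77,647.68):
Base rate for H-523 is 26.5%.
Duty = $77,647.68 × 26.5% = $20,576.64.
Total = $21,178.63 + $9,915.75 + $71,384.48 + $20,576.64 = $123,055.50.

$123,055.50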